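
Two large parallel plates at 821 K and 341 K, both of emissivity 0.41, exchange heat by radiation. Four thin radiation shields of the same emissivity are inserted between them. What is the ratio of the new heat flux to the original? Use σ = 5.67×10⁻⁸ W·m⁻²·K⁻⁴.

ratio ≈ 0.200

With N identical shields there are N+1 = 5 gaps in series, each with the same radiative resistance, so the flux falls to 1/(N+1) of its unshielded value.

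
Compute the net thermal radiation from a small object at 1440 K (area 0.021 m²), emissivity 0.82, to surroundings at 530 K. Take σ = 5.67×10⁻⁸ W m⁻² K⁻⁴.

Q ≈ 4120 W

Q = εσA(T⁴ − T_s⁴). T⁴ − T_s⁴ = (1440)⁴ − (530)⁴ = 4.30×10^12 − 7.89×10^10 = 4.22×10^12 K⁴.
Q = 0.82 × 5.67×10⁻⁸ × 0.0210 × 4.22×10^12 = 4120 W.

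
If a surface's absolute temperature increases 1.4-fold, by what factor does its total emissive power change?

factor ≈ 3.84

P ∝ T⁴, so the power scales as (1.4)⁴ = 3.84.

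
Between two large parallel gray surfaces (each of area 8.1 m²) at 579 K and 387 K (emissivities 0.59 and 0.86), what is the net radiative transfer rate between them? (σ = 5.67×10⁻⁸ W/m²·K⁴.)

Q ≈ 22200 W

For two large parallel gray plates, q = σ(T₁⁴ − T₂⁴) / (1/ε₁ + 1/ε₂ − 1).
1/ε₁ + 1/ε₂ − 1 = 1/0.59 + 1/0.86 − 1 = 1.858.
T₁⁴ − T₂⁴ = 1.12×10^11 − 2.24×10^10 = 9.00×10^10 K⁴.
q = 5.67×10⁻⁸ × 9.00×10^10 / 1.858 = 2750 W/m².
Q = q·A = 2750 × 8.1 = 22200 W.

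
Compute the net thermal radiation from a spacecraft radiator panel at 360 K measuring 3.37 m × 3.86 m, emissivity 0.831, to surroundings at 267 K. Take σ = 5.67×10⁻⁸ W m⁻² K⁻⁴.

Q ≈ 7180 W

A = 3.37 × 3.86 = 13.0 m².
Q = εσA(T⁴ − T_s⁴). T⁴ − T_s⁴ = (360)⁴ − (267)⁴ = 1.68×10^10 − 5.08×10^9 = 1.17×10^10 K⁴.
Q = 0.831 × 5.67×10⁻⁸ × 13.0 × 1.17×10^10 = 7180 W.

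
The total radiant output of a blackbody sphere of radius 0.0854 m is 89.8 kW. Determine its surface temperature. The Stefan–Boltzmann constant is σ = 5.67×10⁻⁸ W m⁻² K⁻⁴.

A = 4πr² = 4π × (0.0854)² = 0.0916 m².
From P = σAT⁴, T = (P / σA)^(1/4) = (89800 / (5.67×10⁻⁸ × 0.0916))^(1/4).
T = (1.73×10^13)^(1/4) = 2040 K.

T ≈ 2040 K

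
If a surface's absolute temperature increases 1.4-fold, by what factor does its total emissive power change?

factor ≈ 3.84

P ∝ T⁴, so the power scales as (1.4)⁴ = 3.84.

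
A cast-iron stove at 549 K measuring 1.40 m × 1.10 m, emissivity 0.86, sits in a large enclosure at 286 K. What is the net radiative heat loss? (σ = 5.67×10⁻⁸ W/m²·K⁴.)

A = 1.40 × 1.10 = 1.54 m².
Q = εσA(T⁴ − T_s⁴). T⁴ − T_s⁴ = (549)⁴ − (286)⁴ = 9.08×10^10 − 6.69×10^9 = 8.42×10^10 K⁴.
Q = 0.86 × 5.67×10⁻⁸ × 1.54 × 8.42×10^10 = 6320 W.

Q ≈ 6320 W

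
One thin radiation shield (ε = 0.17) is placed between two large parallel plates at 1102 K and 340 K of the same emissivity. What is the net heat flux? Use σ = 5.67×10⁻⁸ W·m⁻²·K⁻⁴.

Each of the 2 gaps contributes resistance (2/ε − 1) = 2/0.17 − 1 = 10.76; total = 21.53.
q = σ(T₁⁴ − T₂⁴) / 21.53 = 5.67×10⁻⁸ × 1.46×10^12 / 21.53 = 3850 W/m².

q ≈ 3850 W/m²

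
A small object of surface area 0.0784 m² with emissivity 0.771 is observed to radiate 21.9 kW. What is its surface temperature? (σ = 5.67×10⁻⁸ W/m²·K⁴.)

From P = εσAT⁴, T = (P / εσA)^(1/4) = (21900 / (0.771 × 5.67×10⁻⁸ × 0.0784))^(1/4).
T = (6.39×10^12)^(1/4) = 1590 K.

T ≈ 1590 K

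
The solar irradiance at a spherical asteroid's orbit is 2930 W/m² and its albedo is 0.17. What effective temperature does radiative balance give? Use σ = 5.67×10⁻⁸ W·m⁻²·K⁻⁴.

T ≈ 322 K

Power absorbed = (1−a)S·πR²; power emitted = 4πR²σT⁴. Equating and cancelling πR²:
T = ((1−a)S / 4σ)^(1/4) = (2430 / (4 × 5.67×10⁻⁸))^(1/4) = (1.07×10^10)^(1/4).
T = 322 K.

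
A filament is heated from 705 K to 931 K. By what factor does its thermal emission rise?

ratio ≈ 3.04

P ∝ T⁴, so the ratio is (931/705)⁴ = (1.321)⁴ = 3.04.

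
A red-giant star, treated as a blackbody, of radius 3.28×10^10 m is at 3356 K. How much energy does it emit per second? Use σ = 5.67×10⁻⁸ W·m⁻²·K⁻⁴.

A = 4πr² = 4π × (3.28×10^10)² = 1.35×10^22 m².
P = σAT⁴ = 5.67×10⁻⁸ × 1.35×10^22 × (3356)⁴ = 5.67×10⁻⁸ × 1.35×10^22 × 1.27×10^14.
P = 9.72×10^28 W.

P ≈ 9.72×10^28 W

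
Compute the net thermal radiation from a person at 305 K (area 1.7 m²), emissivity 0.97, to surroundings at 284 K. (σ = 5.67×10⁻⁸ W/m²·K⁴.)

Q = εσA(T⁴ − T_s⁴). T⁴ − T_s⁴ = (305)⁴ − (284)⁴ = 8.65×10^9 − 6.51×10^9 = 2.15×10^9 K⁴.
Q = 0.97 × 5.67×10⁻⁸ × 1.70 × 2.15×10^9 = 201 W.

Q ≈ 201 W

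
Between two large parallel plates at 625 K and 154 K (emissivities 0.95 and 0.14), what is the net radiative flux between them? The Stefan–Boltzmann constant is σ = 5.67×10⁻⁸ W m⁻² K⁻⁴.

q ≈ 1200 W/m²

For two large parallel gray plates, q = σ(T₁⁴ − T₂⁴) / (1/ε₁ + 1/ε₂ − 1).
1/ε₁ + 1/ε₂ − 1 = 1/0.95 + 1/0.14 − 1 = 7.195.
T₁⁴ − T₂⁴ = 1.53×10^11 − 5.62×10^8 = 1.52×10^11 K⁴.
q = 5.67×10⁻⁸ × 1.52×10^11 / 7.195 = 1200 W/m².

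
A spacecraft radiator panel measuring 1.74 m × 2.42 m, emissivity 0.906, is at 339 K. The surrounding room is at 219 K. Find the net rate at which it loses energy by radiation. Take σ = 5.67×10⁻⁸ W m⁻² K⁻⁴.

A = 1.74 × 2.42 = 4.21 m².
Q = εσA(T⁴ − T_s⁴). T⁴ − T_s⁴ = (339)⁴ − (219)⁴ = 1.32×10^10 − 2.30×10^9 = 1.09×10^10 K⁴.
Q = 0.906 × 5.67×10⁻⁸ × 4.21 × 1.09×10^10 = 2360 W.

Q ≈ 2360 W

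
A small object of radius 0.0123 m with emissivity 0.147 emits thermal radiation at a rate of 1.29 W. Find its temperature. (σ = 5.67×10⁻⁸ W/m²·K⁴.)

A = 4πr² = 4π × (0.0123)² = 1.90×10^-3 m².
From P = εσAT⁴, T = (P / εσA)^(1/4) = (1.29 / (0.147 × 5.67×10⁻⁸ × 1.90×10^-3))^(1/4).
T = (8.14×10^10)^(1/4) = 534 K.

T ≈ 534 K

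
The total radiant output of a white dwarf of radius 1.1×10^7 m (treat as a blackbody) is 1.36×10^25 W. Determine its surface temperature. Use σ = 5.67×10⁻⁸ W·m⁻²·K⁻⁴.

T ≈ 19900 K

A = 4πr² = 4π × (1.1×10^7)² = 1.52×10^15 m².
From P = σAT⁴, T = (P / σA)^(1/4) = (1.36×10^25 / (5.67×10⁻⁸ × 1.52×10^15))^(1/4).
T = (1.58×10^17)^(1/4) = 19900 K.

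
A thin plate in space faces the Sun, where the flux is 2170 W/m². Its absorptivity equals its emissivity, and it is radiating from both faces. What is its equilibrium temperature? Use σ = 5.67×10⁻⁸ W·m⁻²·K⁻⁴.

T ≈ 372 K

Absorbed flux αS = emitted flux 2εσT⁴ per unit area; with α = ε this gives T = (S/2σ)^(1/4).
T = (2170 / (2 × 5.67×10⁻⁸))^(1/4) = (1.91×10^10)^(1/4).
T = 372 K.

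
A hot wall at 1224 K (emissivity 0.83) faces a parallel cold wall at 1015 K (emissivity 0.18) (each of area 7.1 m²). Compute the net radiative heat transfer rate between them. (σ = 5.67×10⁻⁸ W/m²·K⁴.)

For two large parallel gray plates, q = σ(T₁⁴ − T₂⁴) / (1/ε₁ + 1/ε₂ − 1).
1/ε₁ + 1/ε₂ − 1 = 1/0.83 + 1/0.18 − 1 = 5.760.
T₁⁴ − T₂⁴ = 2.24×10^12 − 1.06×10^12 = 1.18×10^12 K⁴.
q = 5.67×10⁻⁸ × 1.18×10^12 / 5.760 = 11600 W/m².
Q = q·A = 11600 × 7.1 = 82700 W.

Q ≈ 82700 W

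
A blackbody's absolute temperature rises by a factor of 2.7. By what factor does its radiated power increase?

P ∝ T⁴, so the power scales as (2.7)⁴ = 53.1.

factor ≈ 53.1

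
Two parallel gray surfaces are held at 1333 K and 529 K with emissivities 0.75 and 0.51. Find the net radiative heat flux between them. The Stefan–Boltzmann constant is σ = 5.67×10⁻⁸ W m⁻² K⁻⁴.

For two large parallel gray plates, q = σ(T₁⁴ − T₂⁴) / (1/ε₁ + 1/ε₂ − 1).
1/ε₁ + 1/ε₂ − 1 = 1/0.75 + 1/0.51 − 1 = 2.294.
T₁⁴ − T₂⁴ = 3.16×10^12 − 7.83×10^10 = 3.08×10^12 K⁴.
q = 5.67×10⁻⁸ × 3.08×10^12 / 2.294 = 76100 W/m².

q ≈ 76100 W/m²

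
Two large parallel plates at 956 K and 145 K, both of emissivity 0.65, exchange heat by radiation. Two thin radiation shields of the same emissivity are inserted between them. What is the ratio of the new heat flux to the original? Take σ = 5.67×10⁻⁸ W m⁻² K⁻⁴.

ratio ≈ 0.333

With N identical shields there are N+1 = 3 gaps in series, each with the same radiative resistance, so the flux falls to 1/(N+1) of its unshielded value.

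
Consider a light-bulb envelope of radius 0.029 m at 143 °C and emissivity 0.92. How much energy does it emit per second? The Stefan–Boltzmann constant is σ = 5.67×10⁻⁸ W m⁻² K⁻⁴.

A = 4πr² = 4π × (0.029)² = 0.0106 m².
143 °C = 416 K.
Stefan–Boltzmann: P = εσAT⁴ = 0.92 × 5.67×10⁻⁸ × 0.0106 × (416)⁴ = 0.92 × 5.67×10⁻⁸ × 0.0106 × 2.99×10^10.
P = 16.5 W.

P ≈ 16.5 W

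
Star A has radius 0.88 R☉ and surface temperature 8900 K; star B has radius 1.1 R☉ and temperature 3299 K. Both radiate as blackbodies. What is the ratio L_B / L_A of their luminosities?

L = 4πR²σT⁴ ∝ R²T⁴, so L_B/L_A = (1.1/0.88)² × (3299/8900)⁴ = 1.56 × 0.0189 = 0.0295.

L_B/L_A ≈ 0.0295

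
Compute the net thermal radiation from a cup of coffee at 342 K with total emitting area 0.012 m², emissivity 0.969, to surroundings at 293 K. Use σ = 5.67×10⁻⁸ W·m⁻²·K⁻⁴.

Q = εσA(T⁴ − T_s⁴). T⁴ − T_s⁴ = (342)⁴ − (293)⁴ = 1.37×10^10 − 7.37×10^9 = 6.31×10^9 K⁴.
Q = 0.969 × 5.67×10⁻⁸ × 0.0120 × 6.31×10^9 = 4.16 W.

Q ≈ 4.16 W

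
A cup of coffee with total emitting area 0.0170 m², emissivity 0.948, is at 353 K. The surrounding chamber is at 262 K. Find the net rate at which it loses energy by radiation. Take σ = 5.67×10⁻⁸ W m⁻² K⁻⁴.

Q = εσA(T⁴ − T_s⁴). T⁴ − T_s⁴ = (353)⁴ − (262)⁴ = 1.55×10^10 − 4.71×10^9 = 1.08×10^10 K⁴.
Q = 0.948 × 5.67×10⁻⁸ × 0.0170 × 1.08×10^10 = 9.88 W.

Q ≈ 9.88 W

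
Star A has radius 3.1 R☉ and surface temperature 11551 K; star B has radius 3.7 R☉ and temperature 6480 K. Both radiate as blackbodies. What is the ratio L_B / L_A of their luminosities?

L = 4πR²σT⁴ ∝ R²T⁴, so L_B/L_A = (3.7/3.1)² × (6480/11551)⁴ = 1.42 × 0.0990 = 0.141.

L_B/L_A ≈ 0.141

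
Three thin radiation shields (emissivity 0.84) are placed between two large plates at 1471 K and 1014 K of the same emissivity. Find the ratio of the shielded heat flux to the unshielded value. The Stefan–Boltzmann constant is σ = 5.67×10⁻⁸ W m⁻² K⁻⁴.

With N identical shields there are N+1 = 4 gaps in series, each with the same radiative resistance, so the flux falls to 1/(N+1) of its unshielded value.

ratio ≈ 0.250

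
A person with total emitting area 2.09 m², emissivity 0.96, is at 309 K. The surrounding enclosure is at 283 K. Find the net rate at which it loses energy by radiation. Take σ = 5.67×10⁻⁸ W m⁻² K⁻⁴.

Q ≈ 307 W

Q = εσA(T⁴ − T_s⁴). T⁴ − T_s⁴ = (309)⁴ − (283)⁴ = 9.12×10^9 − 6.41×10^9 = 2.70×10^9 K⁴.
Q = 0.96 × 5.67×10⁻⁸ × 2.09 × 2.70×10^9 = 307 W.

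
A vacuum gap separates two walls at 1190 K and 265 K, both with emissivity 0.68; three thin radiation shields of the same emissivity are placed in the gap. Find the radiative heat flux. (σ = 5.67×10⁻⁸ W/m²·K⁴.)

Each of the 4 gaps contributes resistance (2/ε − 1) = 2/0.68 − 1 = 1.941; total = 7.765.
q = σ(T₁⁴ − T₂⁴) / 7.765 = 5.67×10⁻⁸ × 2.00×10^12 / 7.765 = 14600 W/m².

q ≈ 14600 W/m²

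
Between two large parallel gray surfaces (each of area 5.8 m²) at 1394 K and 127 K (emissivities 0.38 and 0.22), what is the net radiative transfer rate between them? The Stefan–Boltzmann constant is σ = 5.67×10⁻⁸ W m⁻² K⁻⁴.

For two large parallel gray plates, q = σ(T₁⁴ − T₂⁴) / (1/ε₁ + 1/ε₂ − 1).
1/ε₁ + 1/ε₂ − 1 = 1/0.38 + 1/0.22 − 1 = 6.177.
T₁⁴ − T₂⁴ = 3.78×10^12 − 2.60×10^8 = 3.78×10^12 K⁴.
q = 5.67×10⁻⁸ × 3.78×10^12 / 6.177 = 34700 W/m².
Q = q·A = 34700 × 5.8 = 2.01×10^5 W.

Q ≈ 2.01×10^5 W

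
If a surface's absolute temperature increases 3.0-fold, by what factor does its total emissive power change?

factor ≈ 81.0

P ∝ T⁴, so the power scales as (3.0)⁴ = 81.0.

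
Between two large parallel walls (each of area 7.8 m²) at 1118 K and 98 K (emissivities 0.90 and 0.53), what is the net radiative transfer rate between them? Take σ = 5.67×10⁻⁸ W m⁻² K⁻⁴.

For two large parallel gray plates, q = σ(T₁⁴ − T₂⁴) / (1/ε₁ + 1/ε₂ − 1).
1/ε₁ + 1/ε₂ − 1 = 1/0.90 + 1/0.53 − 1 = 1.998.
T₁⁴ − T₂⁴ = 1.56×10^12 − 9.22×10^7 = 1.56×10^12 K⁴.
q = 5.67×10⁻⁸ × 1.56×10^12 / 1.998 = 44300 W/m².
Q = q·A = 44300 × 7.8 = 3.46×10^5 W.

Q ≈ 3.46×10^5 W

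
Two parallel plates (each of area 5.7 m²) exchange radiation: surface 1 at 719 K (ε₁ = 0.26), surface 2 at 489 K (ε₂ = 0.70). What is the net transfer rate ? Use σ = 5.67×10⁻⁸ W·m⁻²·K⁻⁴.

For two large parallel gray plates, q = σ(T₁⁴ − T₂⁴) / (1/ε₁ + 1/ε₂ − 1).
1/ε₁ + 1/ε₂ − 1 = 1/0.26 + 1/0.70 − 1 = 4.275.
T₁⁴ − T₂⁴ = 2.67×10^11 − 5.72×10^10 = 2.10×10^11 K⁴.
q = 5.67×10⁻⁸ × 2.10×10^11 / 4.275 = 2790 W/m².
Q = q·A = 2790 × 5.7 = 15900 W.

Q ≈ 15900 W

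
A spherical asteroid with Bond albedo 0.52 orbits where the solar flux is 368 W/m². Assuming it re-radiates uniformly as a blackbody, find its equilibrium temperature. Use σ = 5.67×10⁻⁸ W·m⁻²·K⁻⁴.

Power absorbed = (1−a)S·πR²; power emitted = 4πR²σT⁴. Equating and cancelling πR²:
T = ((1−a)S / 4σ)^(1/4) = (177 / (4 × 5.67×10⁻⁸))^(1/4) = (7.79×10^8)^(1/4).
T = 167 K.

T ≈ 167 K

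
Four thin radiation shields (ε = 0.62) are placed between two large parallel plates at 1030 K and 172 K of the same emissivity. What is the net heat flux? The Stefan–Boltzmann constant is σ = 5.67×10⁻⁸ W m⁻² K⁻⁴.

Each of the 5 gaps contributes resistance (2/ε − 1) = 2/0.62 − 1 = 2.226; total = 11.13.
q = σ(T₁⁴ − T₂⁴) / 11.13 = 5.67×10⁻⁸ × 1.12×10^12 / 11.13 = 5730 W/m².

q ≈ 5730 W/m²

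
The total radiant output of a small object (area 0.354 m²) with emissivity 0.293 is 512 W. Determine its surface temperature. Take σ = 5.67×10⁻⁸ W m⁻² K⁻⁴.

From P = εσAT⁴, T = (P / εσA)^(1/4) = (512 / (0.293 × 5.67×10⁻⁸ × 0.354))^(1/4).
T = (8.71×10^10)^(1/4) = 543 K.

T ≈ 543 K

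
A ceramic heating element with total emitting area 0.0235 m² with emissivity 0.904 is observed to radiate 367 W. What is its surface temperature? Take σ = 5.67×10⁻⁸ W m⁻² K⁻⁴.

T ≈ 743 K

From P = εσAT⁴, T = (P / εσA)^(1/4) = (367 / (0.904 × 5.67×10⁻⁸ × 0.0235))^(1/4).
T = (3.05×10^11)^(1/4) = 743 K.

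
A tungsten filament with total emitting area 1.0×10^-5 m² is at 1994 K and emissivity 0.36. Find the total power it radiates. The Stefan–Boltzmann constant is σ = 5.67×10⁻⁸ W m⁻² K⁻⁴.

P ≈ 3.23 W

Stefan–Boltzmann: P = εσAT⁴ = 0.36 × 5.67×10⁻⁸ × 1.00×10^-5 × (1994)⁴ = 0.36 × 5.67×10⁻⁸ × 1.00×10^-5 × 1.58×10^13.
P = 3.23 W.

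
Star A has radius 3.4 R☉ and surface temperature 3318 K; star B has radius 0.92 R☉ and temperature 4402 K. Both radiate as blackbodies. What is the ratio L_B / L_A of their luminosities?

L_B/L_A ≈ 0.227

L = 4πR²σT⁴ ∝ R²T⁴, so L_B/L_A = (0.92/3.4)² × (4402/3318)⁴ = 0.0732 × 3.10 = 0.227.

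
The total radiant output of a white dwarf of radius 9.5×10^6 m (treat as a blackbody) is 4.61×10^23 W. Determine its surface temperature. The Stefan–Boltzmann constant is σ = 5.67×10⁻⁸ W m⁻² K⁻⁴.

A = 4πr² = 4π × (9.5×10^6)² = 1.13×10^15 m².
From P = σAT⁴, T = (P / σA)^(1/4) = (4.61×10^23 / (5.67×10⁻⁸ × 1.13×10^15))^(1/4).
T = (7.17×10^15)^(1/4) = 9200 K.

T ≈ 9200 K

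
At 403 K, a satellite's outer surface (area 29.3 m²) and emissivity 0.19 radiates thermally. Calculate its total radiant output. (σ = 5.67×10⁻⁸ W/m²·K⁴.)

P = εσAT⁴ = 0.19 × 5.67×10⁻⁸ × 29.3 × (403)⁴ = 0.19 × 5.67×10⁻⁸ × 29.3 × 2.64×10^10.
P = 8330 W.

P ≈ 8330 W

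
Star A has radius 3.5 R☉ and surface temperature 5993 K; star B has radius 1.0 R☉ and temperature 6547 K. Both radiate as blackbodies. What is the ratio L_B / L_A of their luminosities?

L = 4πR²σT⁴ ∝ R²T⁴, so L_B/L_A = (1.0/3.5)² × (6547/5993)⁴ = 0.0816 × 1.42 = 0.116.

L_B/L_A ≈ 0.116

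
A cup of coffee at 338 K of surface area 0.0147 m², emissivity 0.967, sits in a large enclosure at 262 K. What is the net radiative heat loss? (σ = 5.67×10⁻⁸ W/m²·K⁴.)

Q = εσA(T⁴ − T_s⁴). T⁴ − T_s⁴ = (338)⁴ − (262)⁴ = 1.31×10^10 − 4.71×10^9 = 8.34×10^9 K⁴.
Q = 0.967 × 5.67×10⁻⁸ × 0.0147 × 8.34×10^9 = 6.72 W.

Q ≈ 6.72 W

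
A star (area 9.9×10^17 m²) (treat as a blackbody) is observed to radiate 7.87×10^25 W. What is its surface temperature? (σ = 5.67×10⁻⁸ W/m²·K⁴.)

From P = σAT⁴, T = (P / σA)^(1/4) = (7.87×10^25 / (5.67×10⁻⁸ × 9.90×10^17))^(1/4).
T = (1.40×10^15)^(1/4) = 6120 K.

T ≈ 6120 K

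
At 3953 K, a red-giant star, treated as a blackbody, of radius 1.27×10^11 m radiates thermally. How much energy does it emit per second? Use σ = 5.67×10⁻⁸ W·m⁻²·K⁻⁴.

P ≈ 2.81×10^30 W

A = 4πr² = 4π × (1.27×10^11)² = 2.03×10^23 m².
P = σAT⁴ = 5.67×10⁻⁸ × 2.03×10^23 × (3953)⁴ = 5.67×10⁻⁸ × 2.03×10^23 × 2.44×10^14.
P = 2.81×10^30 W.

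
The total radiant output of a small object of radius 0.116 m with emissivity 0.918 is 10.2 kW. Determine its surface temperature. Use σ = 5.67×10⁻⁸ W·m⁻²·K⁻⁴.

A = 4πr² = 4π × (0.116)² = 0.169 m².
From P = εσAT⁴, T = (P / εσA)^(1/4) = (10200 / (0.918 × 5.67×10⁻⁸ × 0.169))^(1/4).
T = (1.16×10^12)^(1/4) = 1040 K.

T ≈ 1040 K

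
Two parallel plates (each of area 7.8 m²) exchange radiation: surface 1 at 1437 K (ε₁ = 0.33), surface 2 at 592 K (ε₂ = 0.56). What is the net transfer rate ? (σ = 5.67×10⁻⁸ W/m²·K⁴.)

For two large parallel gray plates, q = σ(T₁⁴ − T₂⁴) / (1/ε₁ + 1/ε₂ − 1).
1/ε₁ + 1/ε₂ − 1 = 1/0.33 + 1/0.56 − 1 = 3.816.
T₁⁴ − T₂⁴ = 4.26×10^12 − 1.23×10^11 = 4.14×10^12 K⁴.
q = 5.67×10⁻⁸ × 4.14×10^12 / 3.816 = 61500 W/m².
Q = q·A = 61500 × 7.8 = 4.80×10^5 W.

Q ≈ 4.80×10^5 W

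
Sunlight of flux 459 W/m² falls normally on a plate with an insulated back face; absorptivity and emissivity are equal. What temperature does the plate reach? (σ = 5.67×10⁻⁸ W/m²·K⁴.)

Absorbed flux αS = emitted flux εσT⁴ (one radiating face); with α = ε, T = (S/σ)^(1/4).
T = (459 / 5.67×10⁻⁸)^(1/4) = (8.10×10^9)^(1/4).
T = 300 K.

T ≈ 300 K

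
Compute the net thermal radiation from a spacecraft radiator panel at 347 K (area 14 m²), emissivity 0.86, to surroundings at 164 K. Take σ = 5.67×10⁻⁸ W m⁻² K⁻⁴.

Q = εσA(T⁴ − T_s⁴). T⁴ − T_s⁴ = (347)⁴ − (164)⁴ = 1.45×10^10 − 7.23×10^8 = 1.38×10^10 K⁴.
Q = 0.86 × 5.67×10⁻⁸ × 14.0 × 1.38×10^10 = 9400 W.

Q ≈ 9400 W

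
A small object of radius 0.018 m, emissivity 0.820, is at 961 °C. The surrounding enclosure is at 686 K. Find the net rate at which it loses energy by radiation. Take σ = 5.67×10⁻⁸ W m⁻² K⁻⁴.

Q ≈ 397 W

A = 4πr² = 4π × (0.018)² = 4.07×10^-3 m².
Convert: 961 °C = 1234 K.
Q = εσA(T⁴ − T_s⁴). T⁴ − T_s⁴ = (1234)⁴ − (686)⁴ = 2.32×10^12 − 2.21×10^11 = 2.10×10^12 K⁴.
Q = 0.820 × 5.67×10⁻⁸ × 4.07×10^-3 × 2.10×10^12 = 397 W.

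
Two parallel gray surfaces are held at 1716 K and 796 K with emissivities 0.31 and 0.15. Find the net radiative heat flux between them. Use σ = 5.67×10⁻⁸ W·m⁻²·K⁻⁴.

q ≈ 52700 W/m²

For two large parallel gray plates, q = σ(T₁⁴ − T₂⁴) / (1/ε₁ + 1/ε₂ − 1).
1/ε₁ + 1/ε₂ − 1 = 1/0.31 + 1/0.15 − 1 = 8.892.
T₁⁴ − T₂⁴ = 8.67×10^12 − 4.01×10^11 = 8.27×10^12 K⁴.
q = 5.67×10⁻⁸ × 8.27×10^12 / 8.892 = 52700 W/m².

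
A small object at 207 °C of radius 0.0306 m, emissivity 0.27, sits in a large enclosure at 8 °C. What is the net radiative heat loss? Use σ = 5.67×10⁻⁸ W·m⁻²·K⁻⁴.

Q ≈ 8.44 W

A = 4πr² = 4π × (0.0306)² = 0.0118 m².
Convert: 207 °C = 480 K; 8 °C = 281 K.
Q = εσA(T⁴ − T_s⁴). T⁴ − T_s⁴ = (480)⁴ − (281)⁴ = 5.31×10^10 − 6.23×10^9 = 4.68×10^10 K⁴.
Q = 0.27 × 5.67×10⁻⁸ × 0.0118 × 4.68×10^10 = 8.44 W.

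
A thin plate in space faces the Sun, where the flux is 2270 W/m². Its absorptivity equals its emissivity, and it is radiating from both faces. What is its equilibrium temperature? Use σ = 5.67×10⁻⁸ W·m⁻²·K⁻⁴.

Absorbed flux αS = emitted flux 2εσT⁴ per unit area; with α = ε this gives T = (S/2σ)^(1/4).
T = (2270 / (2 × 5.67×10⁻⁸))^(1/4) = (2.00×10^10)^(1/4).
T = 376 K.

T ≈ 376 K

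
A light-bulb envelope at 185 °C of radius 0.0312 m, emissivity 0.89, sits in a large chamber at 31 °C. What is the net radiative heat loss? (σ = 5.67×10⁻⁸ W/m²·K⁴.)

A = 4πr² = 4π × (0.0312)² = 0.0122 m².
Convert: 185 °C = 458 K; 31 °C = 304 K.
Q = εσA(T⁴ − T_s⁴). T⁴ − T_s⁴ = (458)⁴ − (304)⁴ = 4.40×10^10 − 8.54×10^9 = 3.55×10^10 K⁴.
Q = 0.89 × 5.67×10⁻⁸ × 0.0122 × 3.55×10^10 = 21.9 W.

Q ≈ 21.9 W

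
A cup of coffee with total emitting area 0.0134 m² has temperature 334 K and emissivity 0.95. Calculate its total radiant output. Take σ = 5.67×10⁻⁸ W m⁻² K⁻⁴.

P = εσAT⁴ = 0.95 × 5.67×10⁻⁸ × 0.0134 × (334)⁴ = 0.95 × 5.67×10⁻⁸ × 0.0134 × 1.24×10^10.
P = 8.98 W.

P ≈ 8.98 W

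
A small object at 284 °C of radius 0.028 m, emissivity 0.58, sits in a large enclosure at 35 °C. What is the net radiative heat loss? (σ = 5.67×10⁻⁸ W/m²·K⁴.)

Q ≈ 28.3 W

A = 4πr² = 4π × (0.028)² = 9.85×10^-3 m².
Convert: 284 °C = 557 K; 35 °C = 308 K.
Q = εσA(T⁴ − T_s⁴). T⁴ − T_s⁴ = (557)⁴ − (308)⁴ = 9.63×10^10 − 9.00×10^9 = 8.73×10^10 K⁴.
Q = 0.58 × 5.67×10⁻⁸ × 9.85×10^-3 × 8.73×10^10 = 28.3 W.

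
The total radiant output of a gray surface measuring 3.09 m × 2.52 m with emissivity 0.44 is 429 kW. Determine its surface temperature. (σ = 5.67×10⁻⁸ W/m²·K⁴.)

A = 3.09 × 2.52 = 7.79 m².
From P = εσAT⁴, T = (P / εσA)^(1/4) = (4.29×10^5 / (0.44 × 5.67×10⁻⁸ × 7.79))^(1/4).
T = (2.21×10^12)^(1/4) = 1220 K.

T ≈ 1220 K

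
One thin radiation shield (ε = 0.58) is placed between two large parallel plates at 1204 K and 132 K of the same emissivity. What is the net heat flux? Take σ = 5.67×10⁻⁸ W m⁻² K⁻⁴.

Each of the 2 gaps contributes resistance (2/ε − 1) = 2/0.58 − 1 = 2.448; total = 4.897.
q = σ(T₁⁴ − T₂⁴) / 4.897 = 5.67×10⁻⁸ × 2.10×10^12 / 4.897 = 24300 W/m².

q ≈ 24300 W/m²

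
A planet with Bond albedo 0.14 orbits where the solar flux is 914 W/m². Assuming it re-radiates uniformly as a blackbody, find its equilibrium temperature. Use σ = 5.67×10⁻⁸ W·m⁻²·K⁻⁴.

T ≈ 243 K

Power absorbed = (1−a)S·πR²; power emitted = 4πR²σT⁴. Equating and cancelling πR²:
T = ((1−a)S / 4σ)^(1/4) = (786 / (4 × 5.67×10⁻⁸))^(1/4) = (3.47×10^9)^(1/4).
T = 243 K.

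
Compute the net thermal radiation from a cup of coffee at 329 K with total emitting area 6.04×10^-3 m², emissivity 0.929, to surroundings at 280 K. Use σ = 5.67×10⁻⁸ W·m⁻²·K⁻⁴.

Q ≈ 1.77 W

Q = εσA(T⁴ − T_s⁴). T⁴ − T_s⁴ = (329)⁴ − (280)⁴ = 1.17×10^10 − 6.15×10^9 = 5.57×10^9 K⁴.
Q = 0.929 × 5.67×10⁻⁸ × 6.04×10^-3 × 5.57×10^9 = 1.77 W.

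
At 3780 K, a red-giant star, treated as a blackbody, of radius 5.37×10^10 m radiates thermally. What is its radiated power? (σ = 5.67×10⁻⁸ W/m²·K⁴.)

A = 4πr² = 4π × (5.37×10^10)² = 3.62×10^22 m².
P = σAT⁴ = 5.67×10⁻⁸ × 3.62×10^22 × (3780)⁴ = 5.67×10⁻⁸ × 3.62×10^22 × 2.04×10^14.
P = 4.19×10^29 W.

P ≈ 4.19×10^29 W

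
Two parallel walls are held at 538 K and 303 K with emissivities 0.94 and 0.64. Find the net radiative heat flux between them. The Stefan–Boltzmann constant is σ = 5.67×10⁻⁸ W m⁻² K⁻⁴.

q ≈ 2630 W/m²

For two large parallel gray plates, q = σ(T₁⁴ − T₂⁴) / (1/ε₁ + 1/ε₂ − 1).
1/ε₁ + 1/ε₂ − 1 = 1/0.94 + 1/0.64 − 1 = 1.626.
T₁⁴ − T₂⁴ = 8.38×10^10 − 8.43×10^9 = 7.53×10^10 K⁴.
q = 5.67×10⁻⁸ × 7.53×10^10 / 1.626 = 2630 W/m².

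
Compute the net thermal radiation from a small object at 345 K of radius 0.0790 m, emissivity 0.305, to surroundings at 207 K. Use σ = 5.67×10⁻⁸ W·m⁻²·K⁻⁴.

Q ≈ 16.7 W

A = 4πr² = 4π × (0.0790)² = 0.0784 m².
Q = εσA(T⁴ − T_s⁴). T⁴ − T_s⁴ = (345)⁴ − (207)⁴ = 1.42×10^10 − 1.84×10^9 = 1.23×10^10 K⁴.
Q = 0.305 × 5.67×10⁻⁸ × 0.0784 × 1.23×10^10 = 16.7 W.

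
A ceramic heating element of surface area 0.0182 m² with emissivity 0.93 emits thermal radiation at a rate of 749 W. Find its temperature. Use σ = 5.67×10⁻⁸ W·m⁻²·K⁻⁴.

From P = εσAT⁴, T = (P / εσA)^(1/4) = (749 / (0.93 × 5.67×10⁻⁸ × 0.0182))^(1/4).
T = (7.80×10^11)^(1/4) = 940 K.

T ≈ 940 K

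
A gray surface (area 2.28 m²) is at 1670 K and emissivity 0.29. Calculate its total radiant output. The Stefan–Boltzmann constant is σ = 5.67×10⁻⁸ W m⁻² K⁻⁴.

P ≈ 2.92×10^5 W

Stefan–Boltzmann: P = εσAT⁴ = 0.29 × 5.67×10⁻⁸ × 2.28 × (1670)⁴ = 0.29 × 5.67×10⁻⁸ × 2.28 × 7.78×10^12.
P = 2.92×10^5 W.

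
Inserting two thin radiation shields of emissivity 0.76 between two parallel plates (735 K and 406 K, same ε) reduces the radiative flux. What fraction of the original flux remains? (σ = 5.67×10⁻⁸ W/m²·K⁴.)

ratio ≈ 0.333

With N identical shields there are N+1 = 3 gaps in series, each with the same radiative resistance, so the flux falls to 1/(N+1) of its unshielded value.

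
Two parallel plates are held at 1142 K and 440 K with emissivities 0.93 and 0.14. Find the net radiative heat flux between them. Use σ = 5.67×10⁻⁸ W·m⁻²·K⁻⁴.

q ≈ 13100 W/m²

For two large parallel gray plates, q = σ(T₁⁴ − T₂⁴) / (1/ε₁ + 1/ε₂ − 1).
1/ε₁ + 1/ε₂ − 1 = 1/0.93 + 1/0.14 − 1 = 7.218.
T₁⁴ − T₂⁴ = 1.70×10^12 − 3.75×10^10 = 1.66×10^12 K⁴.
q = 5.67×10⁻⁸ × 1.66×10^12 / 7.218 = 13100 W/m².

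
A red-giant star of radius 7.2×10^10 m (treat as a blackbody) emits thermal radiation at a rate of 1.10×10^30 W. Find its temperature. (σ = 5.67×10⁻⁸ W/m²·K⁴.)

T ≈ 4150 K

A = 4πr² = 4π × (7.2×10^10)² = 6.51×10^22 m².
From P = σAT⁴, T = (P / σA)^(1/4) = (1.10×10^30 / (5.67×10⁻⁸ × 6.51×10^22))^(1/4).
T = (2.98×10^14)^(1/4) = 4150 K.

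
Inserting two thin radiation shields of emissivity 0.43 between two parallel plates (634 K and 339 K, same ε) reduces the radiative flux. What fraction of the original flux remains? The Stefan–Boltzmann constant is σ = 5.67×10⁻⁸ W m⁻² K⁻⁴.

With N identical shields there are N+1 = 3 gaps in series, each with the same radiative resistance, so the flux falls to 1/(N+1) of its unshielded value.

ratio ≈ 0.333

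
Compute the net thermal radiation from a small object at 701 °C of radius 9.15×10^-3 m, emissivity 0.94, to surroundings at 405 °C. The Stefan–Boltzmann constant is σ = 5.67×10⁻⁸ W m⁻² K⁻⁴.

A = 4πr² = 4π × (9.15×10^-3)² = 1.05×10^-3 m².
Convert: 701 °C = 974 K; 405 °C = 678 K.
Q = εσA(T⁴ − T_s⁴). T⁴ − T_s⁴ = (974)⁴ − (678)⁴ = 9.00×10^11 − 2.11×10^11 = 6.89×10^11 K⁴.
Q = 0.94 × 5.67×10⁻⁸ × 1.05×10^-3 × 6.89×10^11 = 38.6 W.

Q ≈ 38.6 W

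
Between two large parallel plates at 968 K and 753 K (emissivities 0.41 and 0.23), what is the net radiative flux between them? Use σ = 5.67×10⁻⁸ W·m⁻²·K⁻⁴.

q ≈ 5450 W/m²

For two large parallel gray plates, q = σ(T₁⁴ − T₂⁴) / (1/ε₁ + 1/ε₂ − 1).
1/ε₁ + 1/ε₂ − 1 = 1/0.41 + 1/0.23 − 1 = 5.787.
T₁⁴ − T₂⁴ = 8.78×10^11 − 3.21×10^11 = 5.57×10^11 K⁴.
q = 5.67×10⁻⁸ × 5.57×10^11 / 5.787 = 5450 W/m².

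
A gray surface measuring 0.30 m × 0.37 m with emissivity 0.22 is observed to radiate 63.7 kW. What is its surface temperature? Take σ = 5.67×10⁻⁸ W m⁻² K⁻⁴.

A = 0.30 × 0.37 = 0.111 m².
From P = εσAT⁴, T = (P / εσA)^(1/4) = (63700 / (0.22 × 5.67×10⁻⁸ × 0.111))^(1/4).
T = (4.60×10^13)^(1/4) = 2600 K.

T ≈ 2600 K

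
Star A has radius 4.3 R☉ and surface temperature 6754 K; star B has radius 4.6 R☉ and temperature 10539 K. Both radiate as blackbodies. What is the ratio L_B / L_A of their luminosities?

L_B/L_A ≈ 6.78

L = 4πR²σT⁴ ∝ R²T⁴, so L_B/L_A = (4.6/4.3)² × (10539/6754)⁴ = 1.14 × 5.93 = 6.78.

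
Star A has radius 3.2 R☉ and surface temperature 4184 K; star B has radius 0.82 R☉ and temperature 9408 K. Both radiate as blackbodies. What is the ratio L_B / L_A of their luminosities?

L = 4πR²σT⁴ ∝ R²T⁴, so L_B/L_A = (0.82/3.2)² × (9408/4184)⁴ = 0.0657 × 25.6 = 1.68.

L_B/L_A ≈ 1.68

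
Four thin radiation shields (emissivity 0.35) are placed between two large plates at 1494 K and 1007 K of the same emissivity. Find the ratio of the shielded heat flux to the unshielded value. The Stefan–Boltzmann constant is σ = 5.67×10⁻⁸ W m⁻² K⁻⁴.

With N identical shields there are N+1 = 5 gaps in series, each with the same radiative resistance, so the flux falls to 1/(N+1) of its unshielded value.

ratio ≈ 0.200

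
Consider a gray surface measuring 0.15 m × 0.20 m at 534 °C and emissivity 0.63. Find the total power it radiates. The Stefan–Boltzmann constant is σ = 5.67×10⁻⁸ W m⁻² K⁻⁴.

A = 0.15 × 0.20 = 0.0300 m².
534 °C = 807 K.
P = εσAT⁴ = 0.63 × 5.67×10⁻⁸ × 0.0300 × (807)⁴ = 0.63 × 5.67×10⁻⁸ × 0.0300 × 4.24×10^11.
P = 455 W.

P ≈ 455 W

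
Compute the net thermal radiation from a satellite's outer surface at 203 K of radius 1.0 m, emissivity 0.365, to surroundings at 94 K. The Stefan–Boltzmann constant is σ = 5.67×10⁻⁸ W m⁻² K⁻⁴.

A = 4πr² = 4π × (1.0)² = 12.6 m².
Q = εσA(T⁴ − T_s⁴). T⁴ − T_s⁴ = (203)⁴ − (94)⁴ = 1.70×10^9 − 7.81×10^7 = 1.62×10^9 K⁴.
Q = 0.365 × 5.67×10⁻⁸ × 12.6 × 1.62×10^9 = 421 W.

Q ≈ 421 W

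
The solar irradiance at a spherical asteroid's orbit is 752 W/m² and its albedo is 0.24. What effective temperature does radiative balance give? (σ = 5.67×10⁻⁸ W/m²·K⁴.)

T ≈ 224 K

Power absorbed = (1−a)S·πR²; power emitted = 4πR²σT⁴. Equating and cancelling πR²:
T = ((1−a)S / 4σ)^(1/4) = (572 / (4 × 5.67×10⁻⁸))^(1/4) = (2.52×10^9)^(1/4).
T = 224 K.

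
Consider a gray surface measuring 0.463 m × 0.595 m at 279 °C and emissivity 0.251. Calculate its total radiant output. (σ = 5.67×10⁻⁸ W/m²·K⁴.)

A = 0.463 × 0.595 = 0.275 m².
279 °C = 552 K.
Stefan–Boltzmann: P = εσAT⁴ = 0.251 × 5.67×10⁻⁸ × 0.275 × (552)⁴ = 0.251 × 5.67×10⁻⁸ × 0.275 × 9.28×10^10.
P = 364 W.

P ≈ 364 W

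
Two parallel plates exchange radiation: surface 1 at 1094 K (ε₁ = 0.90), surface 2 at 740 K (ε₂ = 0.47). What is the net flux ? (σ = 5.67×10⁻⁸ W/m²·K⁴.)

For two large parallel gray plates, q = σ(T₁⁴ − T₂⁴) / (1/ε₁ + 1/ε₂ − 1).
1/ε₁ + 1/ε₂ − 1 = 1/0.90 + 1/0.47 − 1 = 2.239.
T₁⁴ − T₂⁴ = 1.43×10^12 − 3.00×10^11 = 1.13×10^12 K⁴.
q = 5.67×10⁻⁸ × 1.13×10^12 / 2.239 = 28700 W/m².

q ≈ 28700 W/m²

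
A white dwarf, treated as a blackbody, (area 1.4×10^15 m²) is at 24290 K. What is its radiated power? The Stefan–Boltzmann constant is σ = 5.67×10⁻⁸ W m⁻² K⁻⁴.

P = σAT⁴ = 5.67×10⁻⁸ × 1.40×10^15 × (24290)⁴ = 5.67×10⁻⁸ × 1.40×10^15 × 3.48×10^17.
P = 2.76×10^25 W.

P ≈ 2.76×10^25 W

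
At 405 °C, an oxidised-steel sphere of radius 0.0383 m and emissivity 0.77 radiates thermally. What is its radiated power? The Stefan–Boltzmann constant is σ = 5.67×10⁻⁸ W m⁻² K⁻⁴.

A = 4πr² = 4π × (0.0383)² = 0.0184 m².
405 °C = 678 K.
P = εσAT⁴ = 0.77 × 5.67×10⁻⁸ × 0.0184 × (678)⁴ = 0.77 × 5.67×10⁻⁸ × 0.0184 × 2.11×10^11.
P = 170 W.

P ≈ 170 W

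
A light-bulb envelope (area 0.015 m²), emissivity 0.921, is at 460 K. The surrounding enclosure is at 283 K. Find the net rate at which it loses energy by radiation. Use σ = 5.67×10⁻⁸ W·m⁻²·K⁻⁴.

Q ≈ 30.0 W

Q = εσA(T⁴ − T_s⁴). T⁴ − T_s⁴ = (460)⁴ − (283)⁴ = 4.48×10^10 − 6.41×10^9 = 3.84×10^10 K⁴.
Q = 0.921 × 5.67×10⁻⁸ × 0.0150 × 3.84×10^10 = 30.0 W.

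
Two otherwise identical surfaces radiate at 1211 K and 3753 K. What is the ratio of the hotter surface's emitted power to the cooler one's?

ratio ≈ 92.2

P ∝ T⁴, so the ratio is (3753/1211)⁴ = (3.099)⁴ = 92.2.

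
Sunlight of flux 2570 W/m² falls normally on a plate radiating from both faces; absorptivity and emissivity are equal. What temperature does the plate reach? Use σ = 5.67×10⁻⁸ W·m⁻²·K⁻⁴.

T ≈ 388 K

Absorbed flux αS = emitted flux 2εσT⁴ per unit area; with α = ε this gives T = (S/2σ)^(1/4).
T = (2570 / (2 × 5.67×10⁻⁸))^(1/4) = (2.27×10^10)^(1/4).
T = 388 K.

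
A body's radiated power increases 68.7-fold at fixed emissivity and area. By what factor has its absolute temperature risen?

factor ≈ 2.88

P ∝ T⁴ ⇒ T ∝ P^(1/4), so T scales by (68.7)^(1/4) = 2.88.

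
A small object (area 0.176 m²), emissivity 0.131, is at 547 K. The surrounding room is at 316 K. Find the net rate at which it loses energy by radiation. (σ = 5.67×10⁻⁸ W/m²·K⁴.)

Q ≈ 104 W

Q = εσA(T⁴ − T_s⁴). T⁴ − T_s⁴ = (547)⁴ − (316)⁴ = 8.95×10^10 − 9.97×10^9 = 7.96×10^10 K⁴.
Q = 0.131 × 5.67×10⁻⁸ × 0.176 × 7.96×10^10 = 104 W.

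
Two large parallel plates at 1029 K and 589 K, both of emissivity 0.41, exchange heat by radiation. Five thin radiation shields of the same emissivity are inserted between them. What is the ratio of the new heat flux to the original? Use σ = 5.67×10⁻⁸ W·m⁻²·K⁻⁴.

ratio ≈ 0.167

With N identical shields there are N+1 = 6 gaps in series, each with the same radiative resistance, so the flux falls to 1/(N+1) of its unshielded value.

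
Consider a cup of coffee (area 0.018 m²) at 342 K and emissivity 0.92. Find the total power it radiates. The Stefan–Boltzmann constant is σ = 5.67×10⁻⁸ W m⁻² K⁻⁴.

P ≈ 12.8 W

Stefan–Boltzmann: P = εσAT⁴ = 0.92 × 5.67×10⁻⁸ × 0.0180 × (342)⁴ = 0.92 × 5.67×10⁻⁸ × 0.0180 × 1.37×10^10.
P = 12.8 W.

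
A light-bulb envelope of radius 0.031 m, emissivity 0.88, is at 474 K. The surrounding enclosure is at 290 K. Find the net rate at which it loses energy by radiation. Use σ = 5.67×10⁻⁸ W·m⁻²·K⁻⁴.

Q ≈ 26.2 W

A = 4πr² = 4π × (0.031)² = 0.0121 m².
Q = εσA(T⁴ − T_s⁴). T⁴ − T_s⁴ = (474)⁴ − (290)⁴ = 5.05×10^10 − 7.07×10^9 = 4.34×10^10 K⁴.
Q = 0.88 × 5.67×10⁻⁸ × 0.0121 × 4.34×10^10 = 26.2 W.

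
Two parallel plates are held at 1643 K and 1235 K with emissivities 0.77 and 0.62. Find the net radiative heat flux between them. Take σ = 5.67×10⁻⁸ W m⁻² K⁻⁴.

q ≈ 1.47×10^5 W/m²

For two large parallel gray plates, q = σ(T₁⁴ − T₂⁴) / (1/ε₁ + 1/ε₂ − 1).
1/ε₁ + 1/ε₂ − 1 = 1/0.77 + 1/0.62 − 1 = 1.912.
T₁⁴ − T₂⁴ = 7.29×10^12 − 2.33×10^12 = 4.96×10^12 K⁴.
q = 5.67×10⁻⁸ × 4.96×10^12 / 1.912 = 1.47×10^5 W/m².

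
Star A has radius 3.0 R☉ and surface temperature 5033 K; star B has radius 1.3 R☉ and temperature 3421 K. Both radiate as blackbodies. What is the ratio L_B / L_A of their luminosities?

L_B/L_A ≈ 0.0401

L = 4πR²σT⁴ ∝ R²T⁴, so L_B/L_A = (1.3/3.0)² × (3421/5033)⁴ = 0.188 × 0.213 = 0.0401.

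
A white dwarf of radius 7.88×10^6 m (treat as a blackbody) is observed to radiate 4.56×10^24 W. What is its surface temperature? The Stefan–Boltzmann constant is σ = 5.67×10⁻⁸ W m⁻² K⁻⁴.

T ≈ 17900 K

A = 4πr² = 4π × (7.88×10^6)² = 7.80×10^14 m².
From P = σAT⁴, T = (P / σA)^(1/4) = (4.56×10^24 / (5.67×10⁻⁸ × 7.80×10^14))^(1/4).
T = (1.03×10^17)^(1/4) = 17900 K.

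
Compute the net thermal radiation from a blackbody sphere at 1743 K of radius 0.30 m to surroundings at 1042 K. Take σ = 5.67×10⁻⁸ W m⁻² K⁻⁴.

A = 4πr² = 4π × (0.30)² = 1.13 m².
Q = σA(T⁴ − T_s⁴). T⁴ − T_s⁴ = (1743)⁴ − (1042)⁴ = 9.23×10^12 − 1.18×10^12 = 8.05×10^12 K⁴.
Q = 5.67×10⁻⁸ × 1.13 × 8.05×10^12 = 5.16×10^5 W.

Q ≈ 5.16×10^5 W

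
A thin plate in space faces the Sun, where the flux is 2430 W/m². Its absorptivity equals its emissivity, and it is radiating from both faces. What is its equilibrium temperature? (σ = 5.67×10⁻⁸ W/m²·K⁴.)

Absorbed flux αS = emitted flux 2εσT⁴ per unit area; with α = ε this gives T = (S/2σ)^(1/4).
T = (2430 / (2 × 5.67×10⁻⁸))^(1/4) = (2.14×10^10)^(1/4).
T = 383 K.

T ≈ 383 K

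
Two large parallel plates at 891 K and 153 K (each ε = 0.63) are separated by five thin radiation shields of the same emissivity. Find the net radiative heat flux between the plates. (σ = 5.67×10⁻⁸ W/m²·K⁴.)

Each of the 6 gaps contributes resistance (2/ε − 1) = 2/0.63 − 1 = 2.175; total = 13.05.
q = σ(T₁⁴ − T₂⁴) / 13.05 = 5.67×10⁻⁸ × 6.30×10^11 / 13.05 = 2740 W/m².

q ≈ 2740 W/m²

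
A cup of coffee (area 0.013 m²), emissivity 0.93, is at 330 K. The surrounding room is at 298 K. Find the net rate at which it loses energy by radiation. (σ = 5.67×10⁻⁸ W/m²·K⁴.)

Q = εσA(T⁴ − T_s⁴). T⁴ − T_s⁴ = (330)⁴ − (298)⁴ = 1.19×10^10 − 7.89×10^9 = 3.97×10^9 K⁴.
Q = 0.93 × 5.67×10⁻⁸ × 0.0130 × 3.97×10^9 = 2.72 W.

Q ≈ 2.72 W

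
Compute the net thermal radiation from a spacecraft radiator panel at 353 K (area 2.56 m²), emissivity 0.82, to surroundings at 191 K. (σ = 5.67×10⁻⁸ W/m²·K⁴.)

Q = εσA(T⁴ − T_s⁴). T⁴ − T_s⁴ = (353)⁴ − (191)⁴ = 1.55×10^10 − 1.33×10^9 = 1.42×10^10 K⁴.
Q = 0.82 × 5.67×10⁻⁸ × 2.56 × 1.42×10^10 = 1690 W.

Q ≈ 1690 W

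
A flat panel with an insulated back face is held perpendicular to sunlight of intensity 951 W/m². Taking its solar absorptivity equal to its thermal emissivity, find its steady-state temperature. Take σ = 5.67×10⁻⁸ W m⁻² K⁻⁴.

Absorbed flux αS = emitted flux εσT⁴ (one radiating face); with α = ε, T = (S/σ)^(1/4).
T = (951 / 5.67×10⁻⁸)^(1/4) = (1.68×10^10)^(1/4).
T = 360 K.

T ≈ 360 K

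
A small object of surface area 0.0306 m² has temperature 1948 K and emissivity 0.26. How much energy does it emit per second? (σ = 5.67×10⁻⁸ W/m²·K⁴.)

P ≈ 6500 W

Stefan–Boltzmann: P = εσAT⁴ = 0.26 × 5.67×10⁻⁸ × 0.0306 × (1948)⁴ = 0.26 × 5.67×10⁻⁸ × 0.0306 × 1.44×10^13.
P = 6500 W.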